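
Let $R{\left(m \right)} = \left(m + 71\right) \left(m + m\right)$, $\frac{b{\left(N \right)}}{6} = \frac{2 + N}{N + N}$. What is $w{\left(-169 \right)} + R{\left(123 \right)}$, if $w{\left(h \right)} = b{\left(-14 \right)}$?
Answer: $\frac{334086}{7} \approx 47727.0$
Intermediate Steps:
$b{\left(N \right)} = \frac{3 \left(2 + N\right)}{N}$ ($b{\left(N \right)} = 6 \frac{2 + N}{N + N} = 6 \frac{2 + N}{2 N} = \frac{3 \left(2 + N\right)}{N}$)
$w{\left(h \right)} = \frac{18}{7}$ ($w{\left(h \right)} = 3 + \frac{6}{-14} = 3 + 6 \left(- \frac{1}{14}\right) = 3 - \frac{3}{7} = \frac{18}{7}$)
$R{\left(m \right)} = 2 m \left(71 + m\right)$ ($R{\left(m \right)} = \left(71 + m\right) 2 m = 2 m \left(71 + m\right)$)
$w{\left(-169 \right)} + R{\left(123 \right)} = \frac{18}{7} + 2 \cdot 123 \left(71 + 123\right) = \frac{18}{7} + 2 \cdot 123 \cdot 194 = \frac{18}{7} + 47724 = \frac{334086}{7}$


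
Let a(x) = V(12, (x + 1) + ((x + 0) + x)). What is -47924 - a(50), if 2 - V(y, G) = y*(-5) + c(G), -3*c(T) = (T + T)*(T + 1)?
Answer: -189862/3 ≈ -63287.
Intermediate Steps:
c(T) = -2*T*(1 + T)/3 (c(T) = -(T + T)*(T + 1)/3 = -2*T*(1 + T)/3)
V(y, G) = 2 + 5*y + 2*G*(1 + G)/3 (V(y, G) = 2 - (y*(-5) - 2*G*(1 + G)/3) = 2 - (-5*y - 2*G*(1 + G)/3) = 2 + (5*y + 2*G*(1 + G)/3) = 2 + 5*y + 2*G*(1 + G)/3)
a(x) = 62 + 2*(1 + 3*x)*(2 + 3*x)/3 (a(x) = 2 + 5*12 + 2*((x + 1) + ((x + 0) + x))*(1 + ((x + 1) + ((x + 0) + x)))/3 = 2 + 60 + 2*((1 + x) + (x + x))*(1 + ((1 + x) + (x + x)))/3 = 2 + 60 + 2*((1 + x) + 2*x)*(1 + ((1 + x) + 2*x))/3 = 2 + 60 + 2*(1 + 3*x)*(1 + (1 + 3*x))/3 = 2 + 60 + 2*(1 + 3*x)*(2 + 3*x)/3 = 62 + 2*(1 + 3*x)*(2 + 3*x)/3)
-47924 - a(50) = -47924 - (190/3 + 6*50 + 6*50**2) = -47924 - (190/3 + 300 + 6*2500) = -47924 - (190/3 + 300 + 15000) = -47924 - 1*46090/3 = -47924 - 46090/3 = -189862/3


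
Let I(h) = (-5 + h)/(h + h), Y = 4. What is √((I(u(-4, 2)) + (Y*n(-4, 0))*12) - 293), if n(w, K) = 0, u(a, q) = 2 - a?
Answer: I*√10545/6 ≈ 17.115*I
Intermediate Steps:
I(h) = (-5 + h)/(2*h) (I(h) = (-5 + h)/((2*h)) = (-5 + h)*(1/(2*h)) = (-5 + h)/(2*h))
√((I(u(-4, 2)) + (Y*n(-4, 0))*12) - 293) = √(((-5 + (2 - 1*(-4)))/(2*(2 - 1*(-4))) + (4*0)*12) - 293) = √(((-5 + (2 + 4))/(2*(2 + 4)) + 0*12) - 293) = √(((½)*(-5 + 6)/6 + 0) - 293) = √(((½)*(⅙)*1 + 0) - 293) = √((1/12 + 0) - 293) = √(1/12 - 293) = √(-3515/12) = I*√10545/6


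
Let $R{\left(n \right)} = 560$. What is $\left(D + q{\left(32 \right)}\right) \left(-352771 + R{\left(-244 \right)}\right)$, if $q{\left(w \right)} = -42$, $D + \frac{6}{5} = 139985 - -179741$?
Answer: $- \frac{562978993354}{5} \approx -1.126 \cdot 10^{11}$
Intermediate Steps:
$D = \frac{1598624}{5}$ ($D = - \frac{6}{5} + \left(139985 - -179741\right) = - \frac{6}{5} + \left(139985 + 179741\right) = - \frac{6}{5} + 319726 = \frac{1598624}{5} \approx 3.1973 \cdot 10^{5}$)
$\left(D + q{\left(32 \right)}\right) \left(-352771 + R{\left(-244 \right)}\right) = \left(\frac{1598624}{5} - 42\right) \left(-352771 + 560\right) = \frac{1598414}{5} \left(-352211\right) = - \frac{562978993354}{5}$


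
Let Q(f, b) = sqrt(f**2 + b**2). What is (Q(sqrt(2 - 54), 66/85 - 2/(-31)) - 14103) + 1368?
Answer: -12735 + 2*I*sqrt(89034261)/2635 ≈ -12735.0 + 7.1619*I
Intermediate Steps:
Q(f, b) = sqrt(b**2 + f**2)
(Q(sqrt(2 - 54), 66/85 - 2/(-31)) - 14103) + 1368 = (sqrt((66/85 - 2/(-31))**2 + (sqrt(2 - 54))**2) - 14103) + 1368 = (sqrt((66*(1/85) - 2*(-1/31))**2 + (sqrt(-52))**2) - 14103) + 1368 = (sqrt((66/85 + 2/31)**2 + (2*I*sqrt(13))**2) - 14103) + 1368 = (sqrt((2216/2635)**2 - 52) - 14103) + 1368 = (sqrt(4910656/6943225 - 52) - 14103) + 1368 = (sqrt(-356137044/6943225) - 14103) + 1368 = (2*I*sqrt(89034261)/2635 - 14103) + 1368 = (-14103 + 2*I*sqrt(89034261)/2635) + 1368 = -12735 + 2*I*sqrt(89034261)/2635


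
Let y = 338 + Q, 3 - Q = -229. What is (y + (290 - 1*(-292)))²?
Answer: 1327104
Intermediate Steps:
Q = 232 (Q = 3 - 1*(-229) = 3 + 229 = 232)
y = 570 (y = 338 + 232 = 570)
(y + (290 - 1*(-292)))² = (570 + (290 - 1*(-292)))² = (570 + (290 + 292))² = (570 + 582)² = 1152² = 1327104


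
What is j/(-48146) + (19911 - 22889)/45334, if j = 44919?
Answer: -8194499/8205454 ≈ -0.99866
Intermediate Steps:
j/(-48146) + (19911 - 22889)/45334 = 44919/(-48146) + (19911 - 22889)/45334 = 44919*(-1/48146) - 2978*1/45334 = -6417/6878 - 1489/22667 = -8194499/8205454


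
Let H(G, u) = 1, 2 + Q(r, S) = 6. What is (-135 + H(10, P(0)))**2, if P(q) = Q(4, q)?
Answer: 17956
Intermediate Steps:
Q(r, S) = 4 (Q(r, S) = -2 + 6 = 4)
P(q) = 4
(-135 + H(10, P(0)))**2 = (-135 + 1)**2 = (-134)**2 = 17956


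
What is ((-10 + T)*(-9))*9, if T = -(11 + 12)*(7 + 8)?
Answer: 28755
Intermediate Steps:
T = -345 (T = -23*15 = -1*345 = -345)
((-10 + T)*(-9))*9 = ((-10 - 345)*(-9))*9 = -355*(-9)*9 = 3195*9 = 28755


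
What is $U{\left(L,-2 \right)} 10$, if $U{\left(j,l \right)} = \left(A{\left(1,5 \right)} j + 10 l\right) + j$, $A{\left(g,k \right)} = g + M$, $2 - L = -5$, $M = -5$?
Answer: $-410$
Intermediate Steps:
$L = 7$ ($L = 2 - -5 = 2 + 5 = 7$)
$A{\left(g,k \right)} = -5 + g$ ($A{\left(g,k \right)} = g - 5 = -5 + g$)
$U{\left(j,l \right)} = - 3 j + 10 l$ ($U{\left(j,l \right)} = \left(\left(-5 + 1\right) j + 10 l\right) + j = \left(- 4 j + 10 l\right) + j = - 3 j + 10 l$)
$U{\left(L,-2 \right)} 10 = \left(\left(-3\right) 7 + 10 \left(-2\right)\right) 10 = \left(-21 - 20\right) 10 = \left(-41\right) 10 = -410$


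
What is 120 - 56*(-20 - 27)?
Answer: 2752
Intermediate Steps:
120 - 56*(-20 - 27) = 120 - 56*(-47) = 120 + 2632 = 2752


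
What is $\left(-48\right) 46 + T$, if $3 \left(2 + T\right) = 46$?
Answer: $- \frac{6584}{3} \approx -2194.7$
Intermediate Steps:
$T = \frac{40}{3}$ ($T = -2 + \frac{1}{3} \cdot 46 = -2 + \frac{46}{3} = \frac{40}{3} \approx 13.333$)
$\left(-48\right) 46 + T = \left(-48\right) 46 + \frac{40}{3} = -2208 + \frac{40}{3} = - \frac{6584}{3}$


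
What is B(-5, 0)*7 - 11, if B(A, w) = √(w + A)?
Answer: -11 + 7*I*√5 ≈ -11.0 + 15.652*I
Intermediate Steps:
B(A, w) = √(A + w)
B(-5, 0)*7 - 11 = √(-5 + 0)*7 - 11 = √(-5)*7 - 11 = (I*√5)*7 - 11 = 7*I*√5 - 11 = -11 + 7*I*√5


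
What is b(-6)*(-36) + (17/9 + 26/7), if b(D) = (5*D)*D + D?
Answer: -394279/63 ≈ -6258.4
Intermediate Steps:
b(D) = D + 5*D² (b(D) = 5*D² + D = D + 5*D²)
b(-6)*(-36) + (17/9 + 26/7) = -6*(1 + 5*(-6))*(-36) + (17/9 + 26/7) = -6*(1 - 30)*(-36) + (17*(⅑) + 26*(⅐)) = -6*(-29)*(-36) + (17/9 + 26/7) = 174*(-36) + 353/63 = -6264 + 353/63 = -394279/63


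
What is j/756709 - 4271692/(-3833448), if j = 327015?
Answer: 1121505694837/725201150658 ≈ 1.5465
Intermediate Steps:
j/756709 - 4271692/(-3833448) = 327015/756709 - 4271692/(-3833448) = 327015*(1/756709) - 4271692*(-1/3833448) = 327015/756709 + 1067923/958362 = 1121505694837/725201150658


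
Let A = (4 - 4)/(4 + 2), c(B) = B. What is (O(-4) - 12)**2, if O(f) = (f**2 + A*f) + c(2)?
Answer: 36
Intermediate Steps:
A = 0 (A = 0/6 = 0*(1/6) = 0)
O(f) = 2 + f**2 (O(f) = (f**2 + 0*f) + 2 = (f**2 + 0) + 2 = f**2 + 2 = 2 + f**2)
(O(-4) - 12)**2 = ((2 + (-4)**2) - 12)**2 = ((2 + 16) - 12)**2 = (18 - 12)**2 = 6**2 = 36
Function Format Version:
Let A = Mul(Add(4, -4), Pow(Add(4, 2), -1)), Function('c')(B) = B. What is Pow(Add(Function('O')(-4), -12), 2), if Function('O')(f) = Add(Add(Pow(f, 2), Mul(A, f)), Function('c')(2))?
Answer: 36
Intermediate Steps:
A = 0 (A = Mul(0, Pow(6, -1)) = Mul(0, Rational(1, 6)) = 0)
Function('O')(f) = Add(2, Pow(f, 2)) (Function('O')(f) = Add(Add(Pow(f, 2), Mul(0, f)), 2) = Add(Add(Pow(f, 2), 0), 2) = Add(Pow(f, 2), 2) = Add(2, Pow(f, 2)))
Pow(Add(Function('O')(-4), -12), 2) = Pow(Add(Add(2, Pow(-4, 2)), -12), 2) = Pow(Add(Add(2, 16), -12), 2) = Pow(Add(18, -12), 2) = Pow(6, 2) = 36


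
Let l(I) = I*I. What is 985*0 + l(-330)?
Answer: 108900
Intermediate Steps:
l(I) = I²
985*0 + l(-330) = 985*0 + (-330)² = 0 + 108900 = 108900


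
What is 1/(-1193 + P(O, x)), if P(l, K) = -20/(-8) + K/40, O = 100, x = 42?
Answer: -20/23789 ≈ -0.00084072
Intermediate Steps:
P(l, K) = 5/2 + K/40 (P(l, K) = -20*(-⅛) + K*(1/40) = 5/2 + K/40)
1/(-1193 + P(O, x)) = 1/(-1193 + (5/2 + (1/40)*42)) = 1/(-1193 + (5/2 + 21/20)) = 1/(-1193 + 71/20) = 1/(-23789/20) = -20/23789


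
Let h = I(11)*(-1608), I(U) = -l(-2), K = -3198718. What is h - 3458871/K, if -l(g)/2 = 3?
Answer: -30857772393/3198718 ≈ -9646.9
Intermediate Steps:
l(g) = -6 (l(g) = -2*3 = -6)
I(U) = 6 (I(U) = -1*(-6) = 6)
h = -9648 (h = 6*(-1608) = -9648)
h - 3458871/K = -9648 - 3458871/(-3198718) = -9648 - 3458871*(-1)/3198718 = -9648 - 1*(-3458871/3198718) = -9648 + 3458871/3198718 = -30857772393/3198718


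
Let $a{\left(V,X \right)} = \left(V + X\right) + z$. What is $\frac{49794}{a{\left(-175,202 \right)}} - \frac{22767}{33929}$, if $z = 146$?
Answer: $\frac{1685521935}{5869717} \approx 287.16$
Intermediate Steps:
$a{\left(V,X \right)} = 146 + V + X$ ($a{\left(V,X \right)} = \left(V + X\right) + 146 = 146 + V + X$)
$\frac{49794}{a{\left(-175,202 \right)}} - \frac{22767}{33929} = \frac{49794}{146 - 175 + 202} - \frac{22767}{33929} = \frac{49794}{173} - \frac{22767}{33929} = \frac{1685521935}{5869717}$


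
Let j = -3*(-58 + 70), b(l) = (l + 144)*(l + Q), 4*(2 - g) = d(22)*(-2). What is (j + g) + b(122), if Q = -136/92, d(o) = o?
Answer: 736823/23 ≈ 32036.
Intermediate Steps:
Q = -34/23 (Q = -136*1/92 = -34/23 ≈ -1.4783)
g = 13 (g = 2 - 11*(-2)/2 = 2 - ¼*(-44) = 2 + 11 = 13)
b(l) = (144 + l)*(-34/23 + l) (b(l) = (l + 144)*(l - 34/23) = (144 + l)*(-34/23 + l))
j = -36 (j = -3*12 = -36)
(j + g) + b(122) = (-36 + 13) + (-4896/23 + 122² + (3278/23)*122) = -23 + (-4896/23 + 14884 + 399916/23) = -23 + 737352/23 = 736823/23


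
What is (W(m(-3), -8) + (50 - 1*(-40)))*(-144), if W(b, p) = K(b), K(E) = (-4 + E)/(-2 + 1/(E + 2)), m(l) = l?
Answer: -13296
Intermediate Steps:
K(E) = (-4 + E)/(-2 + 1/(2 + E))
W(b, p) = (8 - b**2 + 2*b)/(3 + 2*b)
(W(m(-3), -8) + (50 - 1*(-40)))*(-144) = ((8 - 1*(-3)**2 + 2*(-3))/(3 + 2*(-3)) + (50 - 1*(-40)))*(-144) = ((8 - 1*9 - 6)/(3 - 6) + (50 + 40))*(-144) = ((8 - 9 - 6)/(-3) + 90)*(-144) = (-1/3*(-7) + 90)*(-144) = (7/3 + 90)*(-144) = (277/3)*(-144) = -13296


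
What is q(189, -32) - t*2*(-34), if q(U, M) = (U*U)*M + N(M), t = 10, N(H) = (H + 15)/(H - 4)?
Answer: -41126095/36 ≈ -1.1424e+6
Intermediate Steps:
N(H) = (15 + H)/(-4 + H)
q(U, M) = M*U² + (15 + M)/(-4 + M) (q(U, M) = (U*U)*M + (15 + M)/(-4 + M) = U²*M + (15 + M)/(-4 + M) = M*U² + (15 + M)/(-4 + M))
q(189, -32) - t*2*(-34) = (15 - 32 - 32*189²*(-4 - 32))/(-4 - 32) - 10*2*(-34) = (15 - 32 - 32*35721*(-36))/(-36) - 20*(-34) = -(15 - 32 + 41150592)/36 - 1*(-680) = -1/36*41150575 + 680 = -41150575/36 + 680 = -41126095/36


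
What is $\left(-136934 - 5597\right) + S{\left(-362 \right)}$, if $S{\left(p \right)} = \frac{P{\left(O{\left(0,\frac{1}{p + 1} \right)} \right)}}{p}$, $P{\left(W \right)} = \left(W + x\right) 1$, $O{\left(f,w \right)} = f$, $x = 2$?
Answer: $- \frac{25798112}{181} \approx -1.4253 \cdot 10^{5}$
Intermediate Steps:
$P{\left(W \right)} = 2 + W$ ($P{\left(W \right)} = \left(W + 2\right) 1 = \left(2 + W\right) 1 = 2 + W$)
$S{\left(p \right)} = \frac{2}{p}$ ($S{\left(p \right)} = \frac{2 + 0}{p} = \frac{2}{p}$)
$\left(-136934 - 5597\right) + S{\left(-362 \right)} = \left(-136934 - 5597\right) + \frac{2}{-362} = -142531 + 2 \left(- \frac{1}{362}\right) = -142531 - \frac{1}{181} = - \frac{25798112}{181}$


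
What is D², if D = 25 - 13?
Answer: 144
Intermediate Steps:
D = 12
D² = 12² = 144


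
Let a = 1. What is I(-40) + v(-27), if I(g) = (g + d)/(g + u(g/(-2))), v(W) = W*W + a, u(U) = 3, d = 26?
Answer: 27024/37 ≈ 730.38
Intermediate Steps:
v(W) = 1 + W**2 (v(W) = W*W + 1 = W**2 + 1 = 1 + W**2)
I(g) = (26 + g)/(3 + g) (I(g) = (g + 26)/(g + 3) = (26 + g)/(3 + g))
I(-40) + v(-27) = (26 - 40)/(3 - 40) + (1 + (-27)**2) = -14/(-37) + (1 + 729) = -1/37*(-14) + 730 = 14/37 + 730 = 27024/37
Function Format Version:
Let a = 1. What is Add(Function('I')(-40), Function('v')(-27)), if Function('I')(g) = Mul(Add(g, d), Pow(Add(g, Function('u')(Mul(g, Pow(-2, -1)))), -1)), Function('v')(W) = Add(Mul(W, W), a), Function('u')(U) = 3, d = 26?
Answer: Rational(27024, 37) ≈ 730.38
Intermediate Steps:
Function('v')(W) = Add(1, Pow(W, 2)) (Function('v')(W) = Add(Mul(W, W), 1) = Add(Pow(W, 2), 1) = Add(1, Pow(W, 2)))
Function('I')(g) = Mul(Pow(Add(3, g), -1), Add(26, g)) (Function('I')(g) = Mul(Add(g, 26), Pow(Add(g, 3), -1)) = Mul(Add(26, g), Pow(Add(3, g), -1)) = Mul(Pow(Add(3, g), -1), Add(26, g)))
Add(Function('I')(-40), Function('v')(-27)) = Add(Mul(Pow(Add(3, -40), -1), Add(26, -40)), Add(1, Pow(-27, 2))) = Add(Mul(Pow(-37, -1), -14), Add(1, 729)) = Add(Mul(Rational(-1, 37), -14), 730) = Add(Rational(14, 37), 730) = Rational(27024, 37)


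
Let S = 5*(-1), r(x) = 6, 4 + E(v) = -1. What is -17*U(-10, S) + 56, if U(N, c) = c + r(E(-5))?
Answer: 39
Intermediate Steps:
E(v) = -5 (E(v) = -4 - 1 = -5)
S = -5
U(N, c) = 6 + c (U(N, c) = c + 6 = 6 + c)
-17*U(-10, S) + 56 = -17*(6 - 5) + 56 = -17*1 + 56 = -17 + 56 = 39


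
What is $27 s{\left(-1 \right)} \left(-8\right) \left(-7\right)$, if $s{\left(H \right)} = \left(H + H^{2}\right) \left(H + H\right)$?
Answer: $0$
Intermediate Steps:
$s{\left(H \right)} = 2 H \left(H + H^{2}\right)$ ($s{\left(H \right)} = \left(H + H^{2}\right) 2 H = 2 H \left(H + H^{2}\right)$)
$27 s{\left(-1 \right)} \left(-8\right) \left(-7\right) = 27 \cdot 2 \left(-1\right)^{2} \left(1 - 1\right) \left(-8\right) \left(-7\right) = 27 \cdot 2 \cdot 1 \cdot 0 \left(-8\right) \left(-7\right) = 27 \cdot 0 \left(-8\right) \left(-7\right) = 27 \cdot 0 \left(-7\right) = 27 \cdot 0 = 0$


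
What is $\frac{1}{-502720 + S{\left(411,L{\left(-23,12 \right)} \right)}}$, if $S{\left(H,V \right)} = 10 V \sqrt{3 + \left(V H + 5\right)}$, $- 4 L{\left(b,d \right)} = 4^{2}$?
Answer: $\frac{i}{80 \left(\sqrt{409} - 6284 i\right)} \approx -1.9892 \cdot 10^{-6} + 6.4017 \cdot 10^{-9} i$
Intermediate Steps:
$L{\left(b,d \right)} = -4$ ($L{\left(b,d \right)} = - \frac{4^{2}}{4} = \left(- \frac{1}{4}\right) 16 = -4$)
$S{\left(H,V \right)} = 10 V \sqrt{8 + H V}$ ($S{\left(H,V \right)} = 10 V \sqrt{3 + \left(H V + 5\right)} = 10 V \sqrt{3 + \left(5 + H V\right)} = 10 V \sqrt{8 + H V}$)
$\frac{1}{-502720 + S{\left(411,L{\left(-23,12 \right)} \right)}} = \frac{1}{-502720 + 10 \left(-4\right) \sqrt{8 + 411 \left(-4\right)}} = \frac{1}{-502720 + 10 \left(-4\right) \sqrt{8 - 1644}} = \frac{1}{-502720 + 10 \left(-4\right) \sqrt{-1636}} = \frac{1}{-502720 + 10 \left(-4\right) 2 i \sqrt{409}} = \frac{1}{-502720 - 80 i \sqrt{409}}$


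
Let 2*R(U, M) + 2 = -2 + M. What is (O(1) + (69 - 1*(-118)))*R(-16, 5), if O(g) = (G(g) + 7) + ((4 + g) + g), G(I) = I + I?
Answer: 101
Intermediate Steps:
G(I) = 2*I
R(U, M) = -2 + M/2 (R(U, M) = -1 + (-2 + M)/2 = -1 + (-1 + M/2) = -2 + M/2)
O(g) = 11 + 4*g (O(g) = (2*g + 7) + ((4 + g) + g) = (7 + 2*g) + (4 + 2*g) = 11 + 4*g)
(O(1) + (69 - 1*(-118)))*R(-16, 5) = ((11 + 4*1) + (69 - 1*(-118)))*(-2 + (1/2)*5) = ((11 + 4) + (69 + 118))*(-2 + 5/2) = (15 + 187)*(1/2) = 202*(1/2) = 101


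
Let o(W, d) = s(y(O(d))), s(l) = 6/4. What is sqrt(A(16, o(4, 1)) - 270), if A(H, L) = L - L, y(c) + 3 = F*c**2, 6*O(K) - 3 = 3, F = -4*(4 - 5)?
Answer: 3*I*sqrt(30) ≈ 16.432*I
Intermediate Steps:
F = 4 (F = -4*(-1) = 4)
O(K) = 1 (O(K) = 1/2 + (1/6)*3 = 1/2 + 1/2 = 1)
y(c) = -3 + 4*c**2
s(l) = 3/2 (s(l) = 6*(1/4) = 3/2)
o(W, d) = 3/2
A(H, L) = 0
sqrt(A(16, o(4, 1)) - 270) = sqrt(0 - 270) = sqrt(-270) = 3*I*sqrt(30)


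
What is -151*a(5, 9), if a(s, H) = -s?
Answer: 755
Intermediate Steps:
-151*a(5, 9) = -(-151)*5 = -151*(-5) = 755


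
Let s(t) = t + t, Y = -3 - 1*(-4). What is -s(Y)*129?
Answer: -258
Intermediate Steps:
Y = 1 (Y = -3 + 4 = 1)
s(t) = 2*t
-s(Y)*129 = -2*129 = -258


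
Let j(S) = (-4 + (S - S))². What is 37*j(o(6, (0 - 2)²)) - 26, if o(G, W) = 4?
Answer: 566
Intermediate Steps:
j(S) = 16 (j(S) = (-4 + 0)² = (-4)² = 16)
37*j(o(6, (0 - 2)²)) - 26 = 37*16 - 26 = 592 - 26 = 566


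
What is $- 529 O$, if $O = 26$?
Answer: $-13754$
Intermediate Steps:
$- 529 O = \left(-529\right) 26 = -13754$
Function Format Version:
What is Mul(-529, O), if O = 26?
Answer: -13754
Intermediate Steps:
Mul(-529, O) = Mul(-529, 26) = -13754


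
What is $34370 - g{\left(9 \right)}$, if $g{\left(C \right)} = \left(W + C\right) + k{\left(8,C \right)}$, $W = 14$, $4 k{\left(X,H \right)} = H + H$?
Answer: $\frac{68685}{2} \approx 34343.0$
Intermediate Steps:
$k{\left(X,H \right)} = \frac{H}{2}$ ($k{\left(X,H \right)} = \frac{H + H}{4} = \frac{2 H}{4} = \frac{H}{2}$)
$g{\left(C \right)} = 14 + \frac{3 C}{2}$ ($g{\left(C \right)} = \left(14 + C\right) + \frac{C}{2} = 14 + \frac{3 C}{2}$)
$34370 - g{\left(9 \right)} = 34370 - \left(14 + \frac{3}{2} \cdot 9\right) = 34370 - \left(14 + \frac{27}{2}\right) = 34370 - \frac{55}{2} = \frac{68685}{2}$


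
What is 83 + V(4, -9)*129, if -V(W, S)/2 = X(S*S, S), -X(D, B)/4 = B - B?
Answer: 83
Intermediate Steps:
X(D, B) = 0 (X(D, B) = -4*(B - B) = -4*0 = 0)
V(W, S) = 0 (V(W, S) = -2*0 = 0)
83 + V(4, -9)*129 = 83 + 0*129 = 83 + 0 = 83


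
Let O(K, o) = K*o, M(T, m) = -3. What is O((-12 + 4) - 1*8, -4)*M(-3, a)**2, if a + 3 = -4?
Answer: 576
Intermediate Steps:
a = -7 (a = -3 - 4 = -7)
O((-12 + 4) - 1*8, -4)*M(-3, a)**2 = (((-12 + 4) - 1*8)*(-4))*(-3)**2 = ((-8 - 8)*(-4))*9 = -16*(-4)*9 = 64*9 = 576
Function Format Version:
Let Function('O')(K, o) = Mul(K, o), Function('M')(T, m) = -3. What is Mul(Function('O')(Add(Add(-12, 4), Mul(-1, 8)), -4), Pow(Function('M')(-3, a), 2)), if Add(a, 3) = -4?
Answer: 576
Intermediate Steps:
a = -7 (a = Add(-3, -4) = -7)
Mul(Function('O')(Add(Add(-12, 4), Mul(-1, 8)), -4), Pow(Function('M')(-3, a), 2)) = Mul(Mul(Add(Add(-12, 4), Mul(-1, 8)), -4), Pow(-3, 2)) = Mul(Mul(Add(-8, -8), -4), 9) = Mul(Mul(-16, -4), 9) = Mul(64, 9) = 576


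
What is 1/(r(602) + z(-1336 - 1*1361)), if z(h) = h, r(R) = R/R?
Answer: -1/2696 ≈ -0.00037092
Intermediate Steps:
r(R) = 1
1/(r(602) + z(-1336 - 1*1361)) = 1/(1 + (-1336 - 1*1361)) = 1/(1 + (-1336 - 1361)) = 1/(1 - 2697) = 1/(-2696) = -1/2696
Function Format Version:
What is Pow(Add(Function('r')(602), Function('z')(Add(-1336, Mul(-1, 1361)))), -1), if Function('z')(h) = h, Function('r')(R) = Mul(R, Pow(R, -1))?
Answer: Rational(-1, 2696) ≈ -0.00037092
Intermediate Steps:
Function('r')(R) = 1
Pow(Add(Function('r')(602), Function('z')(Add(-1336, Mul(-1, 1361)))), -1) = Pow(Add(1, Add(-1336, Mul(-1, 1361))), -1) = Pow(Add(1, Add(-1336, -1361)), -1) = Pow(Add(1, -2697), -1) = Pow(-2696, -1) = Rational(-1, 2696)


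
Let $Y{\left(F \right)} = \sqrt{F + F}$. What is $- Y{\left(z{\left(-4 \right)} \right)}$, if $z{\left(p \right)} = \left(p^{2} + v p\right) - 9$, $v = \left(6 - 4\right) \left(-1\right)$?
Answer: $- \sqrt{30} \approx -5.4772$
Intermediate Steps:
$v = -2$ ($v = 2 \left(-1\right) = -2$)
$z{\left(p \right)} = -9 + p^{2} - 2 p$ ($z{\left(p \right)} = \left(p^{2} - 2 p\right) - 9 = -9 + p^{2} - 2 p$)
$Y{\left(F \right)} = \sqrt{2} \sqrt{F}$ ($Y{\left(F \right)} = \sqrt{2 F} = \sqrt{2} \sqrt{F}$)
$- Y{\left(z{\left(-4 \right)} \right)} = - \sqrt{2} \sqrt{-9 + \left(-4\right)^{2} - -8} = - \sqrt{2} \sqrt{-9 + 16 + 8} = - \sqrt{2} \sqrt{15} = - \sqrt{30}$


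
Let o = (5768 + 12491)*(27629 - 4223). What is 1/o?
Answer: 1/427370154 ≈ 2.3399e-9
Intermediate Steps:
o = 427370154 (o = 18259*23406 = 427370154)
1/o = 1/427370154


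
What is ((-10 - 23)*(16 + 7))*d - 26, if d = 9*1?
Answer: -6857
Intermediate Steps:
d = 9
((-10 - 23)*(16 + 7))*d - 26 = ((-10 - 23)*(16 + 7))*9 - 26 = -33*23*9 - 26 = -759*9 - 26 = -6831 - 26 = -6857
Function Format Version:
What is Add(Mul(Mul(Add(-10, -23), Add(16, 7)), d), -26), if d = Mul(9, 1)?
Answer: -6857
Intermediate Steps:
d = 9
Add(Mul(Mul(Add(-10, -23), Add(16, 7)), d), -26) = Add(Mul(Mul(Add(-10, -23), Add(16, 7)), 9), -26) = Add(Mul(Mul(-33, 23), 9), -26) = Add(Mul(-759, 9), -26) = Add(-6831, -26) = -6857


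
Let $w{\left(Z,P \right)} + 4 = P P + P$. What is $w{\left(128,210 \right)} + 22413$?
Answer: $66719$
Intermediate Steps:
$w{\left(Z,P \right)} = -4 + P + P^{2}$ ($w{\left(Z,P \right)} = -4 + \left(P P + P\right) = -4 + \left(P^{2} + P\right) = -4 + \left(P + P^{2}\right) = -4 + P + P^{2}$)
$w{\left(128,210 \right)} + 22413 = \left(-4 + 210 + 210^{2}\right) + 22413 = \left(-4 + 210 + 44100\right) + 22413 = 44306 + 22413 = 66719$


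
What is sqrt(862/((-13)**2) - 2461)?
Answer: I*sqrt(415047)/13 ≈ 49.557*I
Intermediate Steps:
sqrt(862/((-13)**2) - 2461) = sqrt(862/169 - 2461) = sqrt(-415047/169) = I*sqrt(415047)/13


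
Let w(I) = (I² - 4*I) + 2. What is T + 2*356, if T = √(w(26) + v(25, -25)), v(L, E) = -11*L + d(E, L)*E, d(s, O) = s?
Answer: 712 + 2*√231 ≈ 742.40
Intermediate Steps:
w(I) = 2 + I² - 4*I
v(L, E) = E² - 11*L (v(L, E) = -11*L + E*E = -11*L + E² = E² - 11*L)
T = 2*√231 (T = √((2 + 26² - 4*26) + ((-25)² - 11*25)) = √((2 + 676 - 104) + (625 - 275)) = √(574 + 350) = √924 = 2*√231 ≈ 30.397)
T + 2*356 = 2*√231 + 2*356 = 2*√231 + 712 = 712 + 2*√231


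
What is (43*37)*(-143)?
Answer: -227513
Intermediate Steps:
(43*37)*(-143) = 1591*(-143) = -227513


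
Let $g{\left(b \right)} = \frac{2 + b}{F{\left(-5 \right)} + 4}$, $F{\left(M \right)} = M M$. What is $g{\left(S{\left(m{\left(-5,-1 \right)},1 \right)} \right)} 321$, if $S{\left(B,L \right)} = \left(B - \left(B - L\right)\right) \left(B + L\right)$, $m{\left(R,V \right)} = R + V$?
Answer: $- \frac{963}{29} \approx -33.207$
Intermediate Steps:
$F{\left(M \right)} = M^{2}$
$S{\left(B,L \right)} = L \left(B + L\right)$
$g{\left(b \right)} = \frac{2}{29} + \frac{b}{29}$ ($g{\left(b \right)} = \frac{2 + b}{\left(-5\right)^{2} + 4} = \frac{2 + b}{25 + 4} = \frac{2 + b}{29} = \left(2 + b\right) \frac{1}{29} = \frac{2}{29} + \frac{b}{29}$)
$g{\left(S{\left(m{\left(-5,-1 \right)},1 \right)} \right)} 321 = \left(\frac{2}{29} + \frac{1 \left(\left(-5 - 1\right) + 1\right)}{29}\right) 321 = \left(\frac{2}{29} + \frac{1 \left(-6 + 1\right)}{29}\right) 321 = \left(\frac{2}{29} + \frac{1 \left(-5\right)}{29}\right) 321 = \left(\frac{2}{29} + \frac{1}{29} \left(-5\right)\right) 321 = \left(\frac{2}{29} - \frac{5}{29}\right) 321 = \left(- \frac{3}{29}\right) 321 = - \frac{963}{29}$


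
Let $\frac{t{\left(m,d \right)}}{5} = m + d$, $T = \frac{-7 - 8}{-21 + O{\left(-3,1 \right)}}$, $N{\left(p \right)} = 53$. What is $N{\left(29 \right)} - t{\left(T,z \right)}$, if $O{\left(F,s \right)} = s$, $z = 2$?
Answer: $\frac{157}{4} \approx 39.25$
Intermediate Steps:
$T = \frac{3}{4}$ ($T = \frac{-7 - 8}{-21 + 1} = - \frac{15}{-20} = \left(-15\right) \left(- \frac{1}{20}\right) = \frac{3}{4} \approx 0.75$)
$t{\left(m,d \right)} = 5 d + 5 m$ ($t{\left(m,d \right)} = 5 \left(m + d\right) = 5 \left(d + m\right) = 5 d + 5 m$)
$N{\left(29 \right)} - t{\left(T,z \right)} = 53 - \left(5 \cdot 2 + 5 \cdot \frac{3}{4}\right) = 53 - \left(10 + \frac{15}{4}\right) = 53 - \frac{55}{4} = \frac{157}{4}$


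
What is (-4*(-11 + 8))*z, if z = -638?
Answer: -7656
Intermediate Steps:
(-4*(-11 + 8))*z = -4*(-11 + 8)*(-638) = -4*(-3)*(-638) = 12*(-638) = -7656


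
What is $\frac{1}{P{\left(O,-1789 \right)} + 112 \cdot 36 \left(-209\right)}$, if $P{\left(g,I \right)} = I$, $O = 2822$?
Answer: $- \frac{1}{844477} \approx -1.1842 \cdot 10^{-6}$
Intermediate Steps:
$\frac{1}{P{\left(O,-1789 \right)} + 112 \cdot 36 \left(-209\right)} = \frac{1}{-1789 + 112 \cdot 36 \left(-209\right)} = \frac{1}{-1789 + 4032 \left(-209\right)} = \frac{1}{-1789 - 842688} = \frac{1}{-844477} = - \frac{1}{844477}$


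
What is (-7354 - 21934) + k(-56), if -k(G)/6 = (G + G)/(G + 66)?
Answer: -146104/5 ≈ -29221.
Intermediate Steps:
k(G) = -12*G/(66 + G) (k(G) = -6*(G + G)/(G + 66) = -6*2*G/(66 + G) = -12*G/(66 + G))
(-7354 - 21934) + k(-56) = (-7354 - 21934) - 12*(-56)/(66 - 56) = -29288 - 12*(-56)/10 = -29288 - 12*(-56)*1/10 = -29288 + 336/5 = -146104/5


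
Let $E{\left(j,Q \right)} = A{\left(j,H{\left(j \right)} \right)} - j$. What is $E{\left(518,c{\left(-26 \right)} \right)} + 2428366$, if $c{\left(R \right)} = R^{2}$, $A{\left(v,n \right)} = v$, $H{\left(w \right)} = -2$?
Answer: $2428366$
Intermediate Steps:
$E{\left(j,Q \right)} = 0$ ($E{\left(j,Q \right)} = j - j = 0$)
$E{\left(518,c{\left(-26 \right)} \right)} + 2428366 = 0 + 2428366 = 2428366$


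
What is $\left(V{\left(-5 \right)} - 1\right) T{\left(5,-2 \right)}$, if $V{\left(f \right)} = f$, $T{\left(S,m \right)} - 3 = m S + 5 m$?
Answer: $102$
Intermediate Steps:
$T{\left(S,m \right)} = 3 + 5 m + S m$ ($T{\left(S,m \right)} = 3 + \left(m S + 5 m\right) = 3 + \left(S m + 5 m\right) = 3 + \left(5 m + S m\right) = 3 + 5 m + S m$)
$\left(V{\left(-5 \right)} - 1\right) T{\left(5,-2 \right)} = \left(-5 - 1\right) \left(3 + 5 \left(-2\right) + 5 \left(-2\right)\right) = - 6 \left(3 - 10 - 10\right) = \left(-6\right) \left(-17\right) = 102$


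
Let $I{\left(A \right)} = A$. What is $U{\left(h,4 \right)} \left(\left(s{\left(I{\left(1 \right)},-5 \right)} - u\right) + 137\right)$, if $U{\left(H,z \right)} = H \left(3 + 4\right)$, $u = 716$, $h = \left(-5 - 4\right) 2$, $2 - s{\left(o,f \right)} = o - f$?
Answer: $73458$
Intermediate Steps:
$s{\left(o,f \right)} = 2 + f - o$ ($s{\left(o,f \right)} = 2 - \left(o - f\right) = 2 + \left(f - o\right) = 2 + f - o$)
$h = -18$ ($h = \left(-9\right) 2 = -18$)
$U{\left(H,z \right)} = 7 H$ ($U{\left(H,z \right)} = H 7 = 7 H$)
$U{\left(h,4 \right)} \left(\left(s{\left(I{\left(1 \right)},-5 \right)} - u\right) + 137\right) = 7 \left(-18\right) \left(\left(\left(2 - 5 - 1\right) - 716\right) + 137\right) = - 126 \left(\left(\left(2 - 5 - 1\right) - 716\right) + 137\right) = - 126 \left(\left(-4 - 716\right) + 137\right) = - 126 \left(-720 + 137\right) = \left(-126\right) \left(-583\right) = 73458$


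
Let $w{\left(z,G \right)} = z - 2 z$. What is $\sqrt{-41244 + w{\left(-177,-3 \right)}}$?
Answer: $117 i \sqrt{3} \approx 202.65 i$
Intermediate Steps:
$w{\left(z,G \right)} = - z$
$\sqrt{-41244 + w{\left(-177,-3 \right)}} = \sqrt{-41244 - -177} = \sqrt{-41244 + 177} = \sqrt{-41067} = 117 i \sqrt{3}$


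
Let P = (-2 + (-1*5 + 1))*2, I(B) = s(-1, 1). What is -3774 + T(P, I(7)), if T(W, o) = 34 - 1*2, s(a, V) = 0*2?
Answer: -3742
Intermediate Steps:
s(a, V) = 0
I(B) = 0
P = -12 (P = (-2 + (-5 + 1))*2 = (-2 - 4)*2 = -6*2 = -12)
T(W, o) = 32 (T(W, o) = 34 - 2 = 32)
-3774 + T(P, I(7)) = -3774 + 32 = -3742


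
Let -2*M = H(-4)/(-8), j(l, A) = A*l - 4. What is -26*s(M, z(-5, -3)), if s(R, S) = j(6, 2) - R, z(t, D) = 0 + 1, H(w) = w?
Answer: -429/2 ≈ -214.50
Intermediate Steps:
j(l, A) = -4 + A*l
M = -¼ (M = -(-2)/(-8) = -(-2)*(-1)/8 = -½*½ = -¼ ≈ -0.25000)
z(t, D) = 1
s(R, S) = 8 - R (s(R, S) = (-4 + 2*6) - R = (-4 + 12) - R = 8 - R)
-26*s(M, z(-5, -3)) = -26*(8 - 1*(-¼)) = -26*(8 + ¼) = -26*33/4 = -429/2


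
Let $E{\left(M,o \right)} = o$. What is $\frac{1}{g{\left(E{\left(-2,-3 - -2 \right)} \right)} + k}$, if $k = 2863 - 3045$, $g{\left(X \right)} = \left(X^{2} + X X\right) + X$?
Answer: $- \frac{1}{181} \approx -0.0055249$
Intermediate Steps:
$g{\left(X \right)} = X + 2 X^{2}$ ($g{\left(X \right)} = \left(X^{2} + X^{2}\right) + X = 2 X^{2} + X = X + 2 X^{2}$)
$k = -182$ ($k = 2863 - 3045 = -182$)
$\frac{1}{g{\left(E{\left(-2,-3 - -2 \right)} \right)} + k} = \frac{1}{\left(-3 - -2\right) \left(1 + 2 \left(-3 - -2\right)\right) - 182} = \frac{1}{\left(-3 + 2\right) \left(1 + 2 \left(-3 + 2\right)\right) - 182} = \frac{1}{- (1 + 2 \left(-1\right)) - 182} = \frac{1}{- (1 - 2) - 182} = \frac{1}{\left(-1\right) \left(-1\right) - 182} = \frac{1}{1 - 182} = \frac{1}{-181} = - \frac{1}{181}$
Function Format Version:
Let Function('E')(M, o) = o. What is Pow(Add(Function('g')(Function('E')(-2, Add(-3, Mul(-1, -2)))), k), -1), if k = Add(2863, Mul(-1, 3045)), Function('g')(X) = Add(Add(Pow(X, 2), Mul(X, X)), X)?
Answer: Rational(-1, 181) ≈ -0.0055249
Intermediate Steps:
Function('g')(X) = Add(X, Mul(2, Pow(X, 2))) (Function('g')(X) = Add(Add(Pow(X, 2), Pow(X, 2)), X) = Add(Mul(2, Pow(X, 2)), X) = Add(X, Mul(2, Pow(X, 2))))
k = -182 (k = Add(2863, -3045) = -182)
Pow(Add(Function('g')(Function('E')(-2, Add(-3, Mul(-1, -2)))), k), -1) = Pow(Add(Mul(Add(-3, Mul(-1, -2)), Add(1, Mul(2, Add(-3, Mul(-1, -2))))), -182), -1) = Pow(Add(Mul(Add(-3, 2), Add(1, Mul(2, Add(-3, 2)))), -182), -1) = Pow(Add(Mul(-1, Add(1, Mul(2, -1))), -182), -1) = Pow(Add(Mul(-1, Add(1, -2)), -182), -1) = Pow(Add(Mul(-1, -1), -182), -1) = Pow(Add(1, -182), -1) = Pow(-181, -1) = Rational(-1, 181)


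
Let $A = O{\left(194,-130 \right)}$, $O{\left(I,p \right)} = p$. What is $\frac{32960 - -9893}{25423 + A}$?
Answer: $\frac{42853}{25293} \approx 1.6943$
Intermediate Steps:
$A = -130$
$\frac{32960 - -9893}{25423 + A} = \frac{32960 - -9893}{25423 - 130} = \frac{32960 + \left(-5366 + 15259\right)}{25293} = \left(32960 + 9893\right) \frac{1}{25293} = 42853 \cdot \frac{1}{25293} = \frac{42853}{25293}$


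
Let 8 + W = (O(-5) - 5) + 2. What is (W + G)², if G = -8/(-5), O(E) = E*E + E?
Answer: 2809/25 ≈ 112.36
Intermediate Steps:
O(E) = E + E² (O(E) = E² + E = E + E²)
W = 9 (W = -8 + ((-5*(1 - 5) - 5) + 2) = -8 + ((-5*(-4) - 5) + 2) = -8 + ((20 - 5) + 2) = -8 + (15 + 2) = -8 + 17 = 9)
G = 8/5 (G = -8*(-⅕) = 8/5 ≈ 1.6000)
(W + G)² = (9 + 8/5)² = (53/5)² = 2809/25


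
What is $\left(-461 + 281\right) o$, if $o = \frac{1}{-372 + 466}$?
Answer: $- \frac{90}{47} \approx -1.9149$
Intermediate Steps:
$o = \frac{1}{94} \approx 0.010638$
$\left(-461 + 281\right) o = \left(-461 + 281\right) \frac{1}{94} = \left(-180\right) \frac{1}{94} = - \frac{90}{47}$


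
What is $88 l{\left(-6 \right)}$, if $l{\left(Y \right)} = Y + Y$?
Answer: $-1056$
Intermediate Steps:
$l{\left(Y \right)} = 2 Y$
$88 l{\left(-6 \right)} = 88 \cdot 2 \left(-6\right) = 88 \left(-12\right) = -1056$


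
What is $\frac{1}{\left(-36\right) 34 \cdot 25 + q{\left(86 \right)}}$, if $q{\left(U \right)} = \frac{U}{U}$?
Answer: $- \frac{1}{30599} \approx -3.2681 \cdot 10^{-5}$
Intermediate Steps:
$q{\left(U \right)} = 1$
$\frac{1}{\left(-36\right) 34 \cdot 25 + q{\left(86 \right)}} = \frac{1}{\left(-36\right) 34 \cdot 25 + 1} = \frac{1}{\left(-1224\right) 25 + 1} = \frac{1}{-30600 + 1} = \frac{1}{-30599} = - \frac{1}{30599}$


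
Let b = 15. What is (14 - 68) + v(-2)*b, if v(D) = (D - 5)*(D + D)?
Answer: 366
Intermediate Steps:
v(D) = 2*D*(-5 + D) (v(D) = (-5 + D)*(2*D) = 2*D*(-5 + D))
(14 - 68) + v(-2)*b = (14 - 68) + (2*(-2)*(-5 - 2))*15 = -54 + (2*(-2)*(-7))*15 = -54 + 28*15 = -54 + 420 = 366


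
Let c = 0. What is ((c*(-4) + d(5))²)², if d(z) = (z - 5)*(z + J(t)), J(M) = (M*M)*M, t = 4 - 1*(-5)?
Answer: 0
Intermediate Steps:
t = 9 (t = 4 + 5 = 9)
J(M) = M³ (J(M) = M²*M = M³)
d(z) = (-5 + z)*(729 + z) (d(z) = (z - 5)*(z + 9³) = (-5 + z)*(z + 729) = (-5 + z)*(729 + z))
((c*(-4) + d(5))²)² = ((0*(-4) + (-3645 + 5² + 724*5))²)² = ((0 + (-3645 + 25 + 3620))²)² = ((0 + 0)²)² = (0²)² = 0² = 0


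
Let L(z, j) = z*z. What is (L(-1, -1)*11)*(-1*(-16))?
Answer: 176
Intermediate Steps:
L(z, j) = z**2
(L(-1, -1)*11)*(-1*(-16)) = ((-1)**2*11)*(-1*(-16)) = (1*11)*16 = 11*16 = 176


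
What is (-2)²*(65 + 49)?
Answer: 456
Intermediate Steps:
(-2)²*(65 + 49) = 4*114 = 456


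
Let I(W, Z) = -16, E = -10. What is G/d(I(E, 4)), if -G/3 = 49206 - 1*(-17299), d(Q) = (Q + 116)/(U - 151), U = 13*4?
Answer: 3950397/20 ≈ 1.9752e+5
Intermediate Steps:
U = 52
d(Q) = -116/99 - Q/99 (d(Q) = (Q + 116)/(52 - 151) = (116 + Q)/(-99) = (116 + Q)*(-1/99) = -116/99 - Q/99)
G = -199515 (G = -3*(49206 - 1*(-17299)) = -3*(49206 + 17299) = -3*66505 = -199515)
G/d(I(E, 4)) = -199515/(-116/99 - 1/99*(-16)) = -199515/(-116/99 + 16/99) = -199515/(-100/99) = -199515*(-99/100) = 3950397/20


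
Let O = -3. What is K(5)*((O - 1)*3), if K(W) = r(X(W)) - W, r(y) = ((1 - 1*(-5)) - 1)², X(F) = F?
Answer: -240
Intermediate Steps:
r(y) = 25 (r(y) = ((1 + 5) - 1)² = (6 - 1)² = 5² = 25)
K(W) = 25 - W
K(5)*((O - 1)*3) = (25 - 1*5)*((-3 - 1)*3) = (25 - 5)*(-4*3) = 20*(-12) = -240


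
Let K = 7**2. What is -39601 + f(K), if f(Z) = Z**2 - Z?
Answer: -37249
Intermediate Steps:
K = 49
-39601 + f(K) = -39601 + 49*(-1 + 49) = -39601 + 49*48 = -39601 + 2352 = -37249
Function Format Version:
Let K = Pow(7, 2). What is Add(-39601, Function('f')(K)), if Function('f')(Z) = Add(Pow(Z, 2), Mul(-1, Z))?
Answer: -37249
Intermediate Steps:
K = 49
Add(-39601, Function('f')(K)) = Add(-39601, Mul(49, Add(-1, 49))) = Add(-39601, Mul(49, 48)) = Add(-39601, 2352) = -37249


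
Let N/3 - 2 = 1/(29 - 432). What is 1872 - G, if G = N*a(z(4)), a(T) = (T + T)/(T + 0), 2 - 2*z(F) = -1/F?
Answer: 749586/403 ≈ 1860.0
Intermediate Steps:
z(F) = 1 + 1/(2*F) (z(F) = 1 - (-1)/(2*F) = 1 + 1/(2*F))
N = 2415/403 (N = 6 + 3/(29 - 432) = 6 + 3/(-403) = 6 + 3*(-1/403) = 6 - 3/403 = 2415/403 ≈ 5.9926)
a(T) = 2 (a(T) = (2*T)/T = 2)
G = 4830/403 (G = (2415/403)*2 = 4830/403 ≈ 11.985)
1872 - G = 1872 - 1*4830/403 = 1872 - 4830/403 = 749586/403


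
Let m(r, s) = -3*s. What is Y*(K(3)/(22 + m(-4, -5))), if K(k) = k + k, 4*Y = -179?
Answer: -537/74 ≈ -7.2568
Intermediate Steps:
Y = -179/4 (Y = (¼)*(-179) = -179/4 ≈ -44.750)
K(k) = 2*k
Y*(K(3)/(22 + m(-4, -5))) = -179*2*3/(4*(22 - 3*(-5))) = -537/(2*(22 + 15)) = -537/(2*37) = -179/4*6/37 = -537/74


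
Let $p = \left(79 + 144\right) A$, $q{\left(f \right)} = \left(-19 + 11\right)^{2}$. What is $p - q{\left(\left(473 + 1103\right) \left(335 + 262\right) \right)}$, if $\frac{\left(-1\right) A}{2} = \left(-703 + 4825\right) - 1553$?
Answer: $-1145838$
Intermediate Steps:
$A = -5138$ ($A = - 2 \left(\left(-703 + 4825\right) - 1553\right) = - 2 \left(4122 - 1553\right) = \left(-2\right) 2569 = -5138$)
$q{\left(f \right)} = 64$ ($q{\left(f \right)} = \left(-8\right)^{2} = 64$)
$p = -1145774$ ($p = \left(79 + 144\right) \left(-5138\right) = 223 \left(-5138\right) = -1145774$)
$p - q{\left(\left(473 + 1103\right) \left(335 + 262\right) \right)} = -1145774 - 64 = -1145838$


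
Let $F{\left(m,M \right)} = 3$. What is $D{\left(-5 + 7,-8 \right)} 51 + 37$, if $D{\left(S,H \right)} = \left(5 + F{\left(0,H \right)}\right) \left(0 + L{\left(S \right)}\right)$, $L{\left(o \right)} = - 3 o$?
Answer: $-2411$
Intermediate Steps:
$D{\left(S,H \right)} = - 24 S$ ($D{\left(S,H \right)} = \left(5 + 3\right) \left(0 - 3 S\right) = 8 \left(- 3 S\right) = - 24 S$)
$D{\left(-5 + 7,-8 \right)} 51 + 37 = - 24 \left(-5 + 7\right) 51 + 37 = \left(-24\right) 2 \cdot 51 + 37 = \left(-48\right) 51 + 37 = -2448 + 37 = -2411$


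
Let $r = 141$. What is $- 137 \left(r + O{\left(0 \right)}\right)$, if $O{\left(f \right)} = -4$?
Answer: $-18769$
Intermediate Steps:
$- 137 \left(r + O{\left(0 \right)}\right) = - 137 \left(141 - 4\right) = \left(-137\right) 137 = -18769$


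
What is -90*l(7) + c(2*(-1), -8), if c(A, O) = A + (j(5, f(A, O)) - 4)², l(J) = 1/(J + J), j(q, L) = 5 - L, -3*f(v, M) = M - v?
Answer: -52/7 ≈ -7.4286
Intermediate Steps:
f(v, M) = -M/3 + v/3 (f(v, M) = -(M - v)/3 = -M/3 + v/3)
l(J) = 1/(2*J)
c(A, O) = A + (1 - A/3 + O/3)² (c(A, O) = A + ((5 - (-O/3 + A/3)) - 4)² = A + ((5 + (-A/3 + O/3)) - 4)² = A + ((5 - A/3 + O/3) - 4)² = A + (1 - A/3 + O/3)²)
-90*l(7) + c(2*(-1), -8) = -45/7 + (2*(-1) + (3 - 8 - 2*(-1))²/9) = -45/7 + (-2 + (3 - 8 - 1*(-2))²/9) = -90*1/14 + (-2 + (3 - 8 + 2)²/9) = -45/7 + (-2 + (⅑)*(-3)²) = -45/7 + (-2 + (⅑)*9) = -45/7 + (-2 + 1) = -45/7 - 1 = -52/7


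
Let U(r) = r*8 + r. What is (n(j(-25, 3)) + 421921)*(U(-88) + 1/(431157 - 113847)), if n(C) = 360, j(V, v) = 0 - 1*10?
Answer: -106123234992839/317310 ≈ -3.3445e+8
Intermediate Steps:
j(V, v) = -10 (j(V, v) = 0 - 10 = -10)
U(r) = 9*r (U(r) = 8*r + r = 9*r)
(n(j(-25, 3)) + 421921)*(U(-88) + 1/(431157 - 113847)) = (360 + 421921)*(9*(-88) + 1/(431157 - 113847)) = 422281*(-792 + 1/317310) = 422281*(-251309519/317310) = -106123234992839/317310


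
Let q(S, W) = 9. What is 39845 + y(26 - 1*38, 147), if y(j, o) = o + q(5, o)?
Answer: 40001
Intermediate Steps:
y(j, o) = 9 + o (y(j, o) = o + 9 = 9 + o)
39845 + y(26 - 1*38, 147) = 39845 + (9 + 147) = 39845 + 156 = 40001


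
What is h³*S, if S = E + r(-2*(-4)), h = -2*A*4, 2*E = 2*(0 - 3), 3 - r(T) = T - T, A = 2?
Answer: 0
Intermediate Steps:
r(T) = 3 (r(T) = 3 - (T - T) = 3 - 1*0 = 3 + 0 = 3)
E = -3 (E = (2*(0 - 3))/2 = (2*(-3))/2 = (½)*(-6) = -3)
h = -16 (h = -2*2*4 = -4*4 = -16)
S = 0 (S = -3 + 3 = 0)
h³*S = (-16)³*0 = -4096*0 = 0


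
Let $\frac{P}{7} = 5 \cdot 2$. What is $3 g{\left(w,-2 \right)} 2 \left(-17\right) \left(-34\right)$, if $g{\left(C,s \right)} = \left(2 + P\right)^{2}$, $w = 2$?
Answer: $17978112$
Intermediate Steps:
$P = 70$ ($P = 7 \cdot 5 \cdot 2 = 7 \cdot 10 = 70$)
$g{\left(C,s \right)} = 5184$ ($g{\left(C,s \right)} = \left(2 + 70\right)^{2} = 72^{2} = 5184$)
$3 g{\left(w,-2 \right)} 2 \left(-17\right) \left(-34\right) = 3 \cdot 5184 \cdot 2 \left(-17\right) \left(-34\right) = 15552 \cdot 2 \left(-17\right) \left(-34\right) = 31104 \left(-17\right) \left(-34\right) = \left(-528768\right) \left(-34\right) = 17978112$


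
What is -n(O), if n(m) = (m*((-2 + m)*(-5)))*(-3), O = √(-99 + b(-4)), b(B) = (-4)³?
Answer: 2445 + 30*I*√163 ≈ 2445.0 + 383.01*I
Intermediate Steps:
b(B) = -64
O = I*√163 (O = √(-99 - 64) = √(-163) = I*√163 ≈ 12.767*I)
n(m) = -3*m*(10 - 5*m) (n(m) = (m*(10 - 5*m))*(-3) = -3*m*(10 - 5*m))
-n(O) = -15*I*√163*(-2 + I*√163)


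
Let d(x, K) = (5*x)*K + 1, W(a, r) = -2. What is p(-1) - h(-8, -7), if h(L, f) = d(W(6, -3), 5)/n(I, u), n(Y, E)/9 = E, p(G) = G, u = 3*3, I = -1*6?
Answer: -32/81 ≈ -0.39506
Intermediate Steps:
I = -6
u = 9
d(x, K) = 1 + 5*K*x (d(x, K) = 5*K*x + 1 = 1 + 5*K*x)
n(Y, E) = 9*E
h(L, f) = -49/81 (h(L, f) = (1 + 5*5*(-2))/((9*9)) = (1 - 50)/81 = -49*1/81 = -49/81)
p(-1) - h(-8, -7) = -1 - 1*(-49/81) = -1 + 49/81 = -32/81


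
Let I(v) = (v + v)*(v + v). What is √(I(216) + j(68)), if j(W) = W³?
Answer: 8*√7829 ≈ 707.85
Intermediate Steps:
I(v) = 4*v² (I(v) = (2*v)*(2*v) = 4*v²)
√(I(216) + j(68)) = √(4*216² + 68³) = √(4*46656 + 314432) = √(186624 + 314432) = √501056 = 8*√7829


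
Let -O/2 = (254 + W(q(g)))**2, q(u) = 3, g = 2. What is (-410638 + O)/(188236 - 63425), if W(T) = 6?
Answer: -545838/124811 ≈ -4.3733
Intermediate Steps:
O = -135200 (O = -2*(254 + 6)**2 = -2*260**2 = -2*67600 = -135200)
(-410638 + O)/(188236 - 63425) = (-410638 - 135200)/(188236 - 63425) = -545838/124811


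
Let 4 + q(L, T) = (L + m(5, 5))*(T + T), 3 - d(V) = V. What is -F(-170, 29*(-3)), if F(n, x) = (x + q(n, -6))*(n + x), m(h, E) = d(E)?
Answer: 507061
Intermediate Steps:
d(V) = 3 - V
m(h, E) = 3 - E
q(L, T) = -4 + 2*T*(-2 + L) (q(L, T) = -4 + (L + (3 - 1*5))*(T + T) = -4 + (L + (3 - 5))*(2*T) = -4 + (L - 2)*(2*T) = -4 + (-2 + L)*(2*T) = -4 + 2*T*(-2 + L))
F(n, x) = (n + x)*(20 + x - 12*n) (F(n, x) = (x + (-4 - 4*(-6) + 2*n*(-6)))*(n + x) = (x + (-4 + 24 - 12*n))*(n + x) = (x + (20 - 12*n))*(n + x) = (20 + x - 12*n)*(n + x) = (n + x)*(20 + x - 12*n))
-F(-170, 29*(-3)) = -((29*(-3))² - 12*(-170)² + 20*(-170) + 20*(29*(-3)) - 11*(-170)*29*(-3)) = -((-87)² - 12*28900 - 3400 + 20*(-87) - 11*(-170)*(-87)) = -(7569 - 346800 - 3400 - 1740 - 162690) = -1*(-507061) = 507061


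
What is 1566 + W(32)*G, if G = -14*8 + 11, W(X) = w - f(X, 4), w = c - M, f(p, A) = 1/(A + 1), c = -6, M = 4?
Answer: 12981/5 ≈ 2596.2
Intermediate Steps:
f(p, A) = 1/(1 + A)
w = -10 (w = -6 - 1*4 = -6 - 4 = -10)
W(X) = -51/5 (W(X) = -10 - 1/(1 + 4) = -10 - 1/5 = -10 - 1*⅕ = -10 - ⅕ = -51/5)
G = -101 (G = -112 + 11 = -101)
1566 + W(32)*G = 1566 - 51/5*(-101) = 1566 + 5151/5 = 12981/5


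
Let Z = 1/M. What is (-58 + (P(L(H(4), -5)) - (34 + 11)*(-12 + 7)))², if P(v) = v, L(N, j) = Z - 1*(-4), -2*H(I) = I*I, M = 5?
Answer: 732736/25 ≈ 29309.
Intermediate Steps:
H(I) = -I²/2 (H(I) = -I*I/2 = -I²/2)
Z = ⅕ (Z = 1/5 = ⅕ ≈ 0.20000)
L(N, j) = 21/5 (L(N, j) = ⅕ - 1*(-4) = ⅕ + 4 = 21/5)
(-58 + (P(L(H(4), -5)) - (34 + 11)*(-12 + 7)))² = (-58 + (21/5 - (34 + 11)*(-12 + 7)))² = (-58 + (21/5 - 45*(-5)))² = (-58 + (21/5 - 1*(-225)))² = (-58 + (21/5 + 225))² = (-58 + 1146/5)² = (856/5)² = 732736/25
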